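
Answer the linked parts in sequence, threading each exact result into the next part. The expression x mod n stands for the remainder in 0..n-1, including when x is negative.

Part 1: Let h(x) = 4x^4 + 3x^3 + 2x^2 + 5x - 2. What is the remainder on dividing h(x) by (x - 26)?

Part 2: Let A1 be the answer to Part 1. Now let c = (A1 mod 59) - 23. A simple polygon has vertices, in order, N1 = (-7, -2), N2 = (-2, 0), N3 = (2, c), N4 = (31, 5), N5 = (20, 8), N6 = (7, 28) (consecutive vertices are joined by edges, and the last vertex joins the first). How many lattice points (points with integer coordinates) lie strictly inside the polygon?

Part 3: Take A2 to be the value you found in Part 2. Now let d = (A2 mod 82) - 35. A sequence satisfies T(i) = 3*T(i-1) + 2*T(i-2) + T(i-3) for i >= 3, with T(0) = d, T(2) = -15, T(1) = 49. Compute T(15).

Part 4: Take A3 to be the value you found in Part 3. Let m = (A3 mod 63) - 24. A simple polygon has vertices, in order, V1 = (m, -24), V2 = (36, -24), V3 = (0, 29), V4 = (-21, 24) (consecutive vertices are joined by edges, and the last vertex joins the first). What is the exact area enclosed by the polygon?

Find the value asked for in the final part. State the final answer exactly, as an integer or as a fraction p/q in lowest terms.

Part 1: remainder = value at the root: 4*(26)^4 + 3*(26)^3 + 2*(26)^2 + 5*(26)^1 - 2 = (1827904) + (52728) + (1352) + (130) + (-2) = 1882112; answer 1882112
Part 2: A1 = 1882112; c = -11; cross terms: (-7*0 - -2*-2)=-4, (-2*-11 - 2*0)=22, (2*5 - 31*-11)=351, (31*8 - 20*5)=148, (20*28 - 7*8)=504, (7*-2 - -7*28)=182; twice the area = |1203| = 1203; area = 1203/2; boundary points = 1 + 1 + 1 + 1 + 1 + 2 = 7; strictly interior points = area - boundary/2 + 1 = 599; answer 599
Part 3: A2 = 599; d = -10; T(3) = 3*(-15) + 2*(49) + 1*(-10) = 43; iterating: T(3)=43, T(4)=148, T(5)=515, T(6)=1884, T(7)=6830, T(8)=24773, T(9)=89863, T(10)=325965, T(11)=1182394, T(12)=4288975, T(13)=15557678, T(14)=56433378, T(15)=204704465; answer 204704465
Part 4: A3 = 204704465; m = -10; cross terms: (-10*-24 - 36*-24)=1104, (36*29 - 0*-24)=1044, (0*24 - -21*29)=609, (-21*-24 - -10*24)=744; twice the area = |3501| = 3501; area = 3501/2; answer 3501/2

3501/2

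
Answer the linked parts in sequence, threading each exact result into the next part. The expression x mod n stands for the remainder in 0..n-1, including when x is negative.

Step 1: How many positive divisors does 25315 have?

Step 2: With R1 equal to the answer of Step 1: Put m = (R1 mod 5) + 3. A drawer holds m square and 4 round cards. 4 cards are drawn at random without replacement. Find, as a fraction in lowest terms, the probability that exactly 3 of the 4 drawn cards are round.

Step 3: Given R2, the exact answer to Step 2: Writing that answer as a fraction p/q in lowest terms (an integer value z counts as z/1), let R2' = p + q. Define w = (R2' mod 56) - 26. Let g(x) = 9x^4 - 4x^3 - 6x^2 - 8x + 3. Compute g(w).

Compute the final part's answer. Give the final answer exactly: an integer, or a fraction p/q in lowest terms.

Step 1: 25315 = 5 * 61 * 83; number of divisors = (1+1) * (1+1) * (1+1) = 8; answer 8
Step 2: R1 = 8; m = 6; total draws C(10,4) = 210; favorable C(4,3)*C(6,1) = 24; P = 4/35; answer 4/35
Step 3: R2 = 4/35; threaded value p + q = 39; w = 13; 9*(13)^4 - 4*(13)^3 - 6*(13)^2 - 8*(13)^1 + 3 = (257049) + (-8788) + (-1014) + (-104) + (3) = 247146; answer 247146

247146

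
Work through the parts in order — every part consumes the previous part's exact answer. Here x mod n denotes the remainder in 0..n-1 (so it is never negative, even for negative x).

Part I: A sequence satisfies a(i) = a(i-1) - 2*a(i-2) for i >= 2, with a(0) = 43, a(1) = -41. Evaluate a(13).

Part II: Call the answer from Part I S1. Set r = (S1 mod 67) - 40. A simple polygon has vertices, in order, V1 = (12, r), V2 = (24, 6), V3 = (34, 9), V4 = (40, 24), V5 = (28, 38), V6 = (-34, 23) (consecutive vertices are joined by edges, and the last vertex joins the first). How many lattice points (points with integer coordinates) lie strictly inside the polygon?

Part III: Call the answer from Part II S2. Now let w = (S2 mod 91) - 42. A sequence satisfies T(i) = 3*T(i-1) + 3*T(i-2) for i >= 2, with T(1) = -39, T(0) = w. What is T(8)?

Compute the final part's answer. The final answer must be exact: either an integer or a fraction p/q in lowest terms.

Part I: a(2) = 1*(-41) - 2*(43) = -127; iterating: a(2)=-127, a(3)=-45, a(4)=209, a(5)=299, a(6)=-119, a(7)=-717, a(8)=-479, a(9)=955, a(10)=1913, a(11)=3, a(12)=-3823, a(13)=-3829; answer -3829
Part II: S1 = -3829; r = 17; cross terms: (12*6 - 24*17)=-336, (24*9 - 34*6)=12, (34*24 - 40*9)=456, (40*38 - 28*24)=848, (28*23 - -34*38)=1936, (-34*17 - 12*23)=-854; twice the area = |2062| = 2062; area = 1031; boundary points = 1 + 1 + 3 + 2 + 1 + 2 = 10; strictly interior points = area - boundary/2 + 1 = 1027; answer 1027
Part III: S2 = 1027; w = -16; T(2) = 3*(-39) + 3*(-16) = -165; iterating: T(2)=-165, T(3)=-612, T(4)=-2331, T(5)=-8829, T(6)=-33480, T(7)=-126927, T(8)=-481221; answer -481221

-481221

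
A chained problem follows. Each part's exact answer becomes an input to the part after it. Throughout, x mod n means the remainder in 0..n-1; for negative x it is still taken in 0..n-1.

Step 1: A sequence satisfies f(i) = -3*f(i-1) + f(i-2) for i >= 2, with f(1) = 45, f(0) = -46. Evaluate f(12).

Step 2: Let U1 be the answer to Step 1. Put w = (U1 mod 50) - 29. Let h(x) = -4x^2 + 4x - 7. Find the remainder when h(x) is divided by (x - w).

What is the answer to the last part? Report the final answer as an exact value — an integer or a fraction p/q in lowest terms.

Step 1: f(2) = -3*(45) + 1*(-46) = -181; iterating: f(2)=-181, f(3)=588, f(4)=-1945, f(5)=6423, f(6)=-21214, f(7)=70065, f(8)=-231409, f(9)=764292, f(10)=-2524285, f(11)=8337147, f(12)=-27535726; answer -27535726
Step 2: U1 = -27535726; w = -5; remainder = value at the root: -4*(-5)^2 + 4*(-5)^1 - 7 = (-100) + (-20) + (-7) = -127; answer -127

-127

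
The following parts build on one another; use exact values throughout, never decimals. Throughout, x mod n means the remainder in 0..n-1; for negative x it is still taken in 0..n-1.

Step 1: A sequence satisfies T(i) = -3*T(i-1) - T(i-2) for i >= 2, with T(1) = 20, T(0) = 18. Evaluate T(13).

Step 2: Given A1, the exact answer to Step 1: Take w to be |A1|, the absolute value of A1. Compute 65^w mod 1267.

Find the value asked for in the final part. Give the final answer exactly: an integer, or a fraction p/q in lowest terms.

424

Step 1: T(2) = -3*(20) - 1*(18) = -78; iterating: T(2)=-78, T(3)=214, T(4)=-564, T(5)=1478, T(6)=-3870, T(7)=10132, T(8)=-26526, T(9)=69446, T(10)=-181812, T(11)=475990, T(12)=-1246158, T(13)=3262484; answer 3262484
Step 2: A1 = 3262484; w = 3262484; squarings mod 1267: 65^1=65, 65^2=424, 65^4=1129, 65^8=39, 65^16=254, 65^32=1166, 65^64=65, 65^128=424, 65^256=1129, 65^512=39, 65^1024=254, 65^2048=1166, 65^4096=65, 65^8192=424, 65^16384=1129, 65^32768=39, 65^65536=254, 65^131072=1166, 65^262144=65, 65^524288=424, 65^1048576=1129, 65^2097152=39; 65^3262484 = 65^4 * 65^16 * 65^2048 * 65^16384 * 65^32768 * 65^65536 * 65^1048576 * 65^2097152 = 424 (mod 1267); answer 424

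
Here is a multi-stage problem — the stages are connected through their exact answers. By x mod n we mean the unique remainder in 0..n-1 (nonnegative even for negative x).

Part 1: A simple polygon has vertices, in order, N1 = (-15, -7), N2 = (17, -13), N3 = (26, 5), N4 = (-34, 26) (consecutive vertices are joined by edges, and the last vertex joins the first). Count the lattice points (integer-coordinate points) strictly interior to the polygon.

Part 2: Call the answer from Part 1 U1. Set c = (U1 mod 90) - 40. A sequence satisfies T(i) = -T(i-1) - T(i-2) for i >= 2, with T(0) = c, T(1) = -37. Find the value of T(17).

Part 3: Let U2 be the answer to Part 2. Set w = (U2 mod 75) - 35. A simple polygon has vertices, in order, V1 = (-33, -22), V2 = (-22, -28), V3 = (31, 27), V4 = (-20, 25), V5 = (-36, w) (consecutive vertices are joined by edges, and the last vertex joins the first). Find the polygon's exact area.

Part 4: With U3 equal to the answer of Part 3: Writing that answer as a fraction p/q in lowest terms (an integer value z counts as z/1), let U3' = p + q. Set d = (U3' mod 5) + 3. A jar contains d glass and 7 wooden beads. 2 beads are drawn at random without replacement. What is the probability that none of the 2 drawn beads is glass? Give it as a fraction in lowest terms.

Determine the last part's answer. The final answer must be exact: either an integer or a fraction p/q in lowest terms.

21/55

Part 1: cross terms: (-15*-13 - 17*-7)=314, (17*5 - 26*-13)=423, (26*26 - -34*5)=846, (-34*-7 - -15*26)=628; twice the area = |2211| = 2211; area = 2211/2; boundary points = 2 + 9 + 3 + 1 = 15; strictly interior points = area - boundary/2 + 1 = 1099; answer 1099
Part 2: U1 = 1099; c = -21; T(2) = -1*(-37) - 1*(-21) = 58; iterating: T(2)=58, T(3)=-21, T(4)=-37, T(5)=58, T(6)=-21, T(7)=-37, T(8)=58, T(9)=-21, T(10)=-37, T(11)=58, T(12)=-21, T(13)=-37, T(14)=58, T(15)=-21, T(16)=-37, T(17)=58; answer 58
Part 3: U2 = 58; w = 23; cross terms: (-33*-28 - -22*-22)=440, (-22*27 - 31*-28)=274, (31*25 - -20*27)=1315, (-20*23 - -36*25)=440, (-36*-22 - -33*23)=1551; twice the area = |4020| = 4020; area = 2010; answer 2010
Part 4: U3 = 2010; threaded value p + q = 2011; d = 4; total draws C(11,2) = 55; favorable C(7,2) = 21; P = 21/55; answer 21/55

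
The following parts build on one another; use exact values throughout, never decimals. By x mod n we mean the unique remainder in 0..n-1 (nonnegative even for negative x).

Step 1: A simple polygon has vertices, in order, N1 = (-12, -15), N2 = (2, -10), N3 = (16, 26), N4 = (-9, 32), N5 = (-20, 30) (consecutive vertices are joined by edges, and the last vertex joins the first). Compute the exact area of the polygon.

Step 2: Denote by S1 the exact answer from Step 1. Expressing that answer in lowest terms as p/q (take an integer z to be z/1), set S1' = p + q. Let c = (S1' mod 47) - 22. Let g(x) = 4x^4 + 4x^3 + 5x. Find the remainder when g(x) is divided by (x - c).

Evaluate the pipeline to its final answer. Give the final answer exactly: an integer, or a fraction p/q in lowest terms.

Step 1: cross terms: (-12*-10 - 2*-15)=150, (2*26 - 16*-10)=212, (16*32 - -9*26)=746, (-9*30 - -20*32)=370, (-20*-15 - -12*30)=660; twice the area = |2138| = 2138; area = 1069; answer 1069
Step 2: S1 = 1069; threaded value p + q = 1070; c = 14; remainder = value at the root: 4*(14)^4 + 4*(14)^3 + 5*(14)^1 = (153664) + (10976) + (70) = 164710; answer 164710

164710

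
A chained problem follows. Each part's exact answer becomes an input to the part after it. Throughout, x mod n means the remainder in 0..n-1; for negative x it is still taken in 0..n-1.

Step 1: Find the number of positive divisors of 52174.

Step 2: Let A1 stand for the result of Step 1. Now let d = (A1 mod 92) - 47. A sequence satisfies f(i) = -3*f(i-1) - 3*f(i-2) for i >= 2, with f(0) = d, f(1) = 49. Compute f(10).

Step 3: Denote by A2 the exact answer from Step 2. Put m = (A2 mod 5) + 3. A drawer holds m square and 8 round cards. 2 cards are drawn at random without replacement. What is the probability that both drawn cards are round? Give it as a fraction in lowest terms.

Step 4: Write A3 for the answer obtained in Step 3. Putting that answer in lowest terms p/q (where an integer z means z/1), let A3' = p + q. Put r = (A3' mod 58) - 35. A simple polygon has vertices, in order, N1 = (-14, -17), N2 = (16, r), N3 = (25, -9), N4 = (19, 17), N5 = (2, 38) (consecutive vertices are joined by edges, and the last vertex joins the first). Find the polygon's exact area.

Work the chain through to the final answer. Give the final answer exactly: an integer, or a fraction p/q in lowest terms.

1306

Step 1: 52174 = 2 * 19 * 1373; number of divisors = (1+1) * (1+1) * (1+1) = 8; answer 8
Step 2: A1 = 8; d = -39; f(2) = -3*(49) - 3*(-39) = -30; iterating: f(2)=-30, f(3)=-57, f(4)=261, f(5)=-612, f(6)=1053, f(7)=-1323, f(8)=810, f(9)=1539, f(10)=-7047; answer -7047
Step 3: A2 = -7047; m = 6; total draws C(14,2) = 91; favorable C(8,2) = 28; P = 4/13; answer 4/13
Step 4: A3 = 4/13; threaded value p + q = 17; r = -18; cross terms: (-14*-18 - 16*-17)=524, (16*-9 - 25*-18)=306, (25*17 - 19*-9)=596, (19*38 - 2*17)=688, (2*-17 - -14*38)=498; twice the area = |2612| = 2612; area = 1306; answer 1306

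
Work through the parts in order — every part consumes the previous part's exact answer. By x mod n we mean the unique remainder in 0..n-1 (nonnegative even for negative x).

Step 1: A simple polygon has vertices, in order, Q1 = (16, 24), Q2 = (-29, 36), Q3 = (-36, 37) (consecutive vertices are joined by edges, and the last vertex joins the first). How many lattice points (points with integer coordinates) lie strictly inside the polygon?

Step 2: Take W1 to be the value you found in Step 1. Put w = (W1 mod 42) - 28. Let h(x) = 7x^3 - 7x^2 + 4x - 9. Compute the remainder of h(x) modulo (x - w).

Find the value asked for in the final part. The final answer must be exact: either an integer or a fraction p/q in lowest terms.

Step 1: cross terms: (16*36 - -29*24)=1272, (-29*37 - -36*36)=223, (-36*24 - 16*37)=-1456; twice the area = |39| = 39; area = 39/2; boundary points = 3 + 1 + 13 = 17; strictly interior points = area - boundary/2 + 1 = 12; answer 12
Step 2: W1 = 12; w = -16; remainder = value at the root: 7*(-16)^3 - 7*(-16)^2 + 4*(-16)^1 - 9 = (-28672) + (-1792) + (-64) + (-9) = -30537; answer -30537

-30537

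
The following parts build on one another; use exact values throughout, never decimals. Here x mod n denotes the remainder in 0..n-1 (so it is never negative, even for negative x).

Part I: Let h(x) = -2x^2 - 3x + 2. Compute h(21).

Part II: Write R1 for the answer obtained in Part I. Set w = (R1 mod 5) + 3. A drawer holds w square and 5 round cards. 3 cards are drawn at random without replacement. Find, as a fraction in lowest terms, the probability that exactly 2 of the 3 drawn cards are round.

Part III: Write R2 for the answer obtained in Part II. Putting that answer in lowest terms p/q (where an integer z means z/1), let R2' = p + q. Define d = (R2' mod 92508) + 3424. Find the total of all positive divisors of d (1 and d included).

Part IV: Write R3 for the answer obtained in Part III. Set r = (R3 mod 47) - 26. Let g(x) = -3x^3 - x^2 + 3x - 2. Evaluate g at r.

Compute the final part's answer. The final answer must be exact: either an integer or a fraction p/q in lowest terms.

Part I: -2*(21)^2 - 3*(21)^1 + 2 = (-882) + (-63) + (2) = -943; answer -943
Part II: R1 = -943; w = 5; total draws C(10,3) = 120; favorable C(5,2)*C(5,1) = 50; P = 5/12; answer 5/12
Part III: R2 = 5/12; threaded value p + q = 17; d = 3441; 3441 = 3 * 31 * 37; sigma = (1 + 3) * (1 + 31) * (1 + 37) = 4 * 32 * 38 = 4864; answer 4864
Part IV: R3 = 4864; r = -3; -3*(-3)^3 - 1*(-3)^2 + 3*(-3)^1 - 2 = (81) + (-9) + (-9) + (-2) = 61; answer 61

61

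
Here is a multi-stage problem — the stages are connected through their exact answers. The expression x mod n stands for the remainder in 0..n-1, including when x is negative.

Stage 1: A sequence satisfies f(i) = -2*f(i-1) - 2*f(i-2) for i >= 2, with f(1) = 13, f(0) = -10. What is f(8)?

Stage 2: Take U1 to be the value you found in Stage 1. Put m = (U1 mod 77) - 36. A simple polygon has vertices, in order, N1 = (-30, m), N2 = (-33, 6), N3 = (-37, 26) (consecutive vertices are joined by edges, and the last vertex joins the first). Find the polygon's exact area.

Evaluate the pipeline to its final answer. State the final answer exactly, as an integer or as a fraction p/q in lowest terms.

Stage 1: f(2) = -2*(13) - 2*(-10) = -6; iterating: f(2)=-6, f(3)=-14, f(4)=40, f(5)=-52, f(6)=24, f(7)=56, f(8)=-160; answer -160
Stage 2: U1 = -160; m = 35; cross terms: (-30*6 - -33*35)=975, (-33*26 - -37*6)=-636, (-37*35 - -30*26)=-515; twice the area = |-176| = 176; area = 88; answer 88

88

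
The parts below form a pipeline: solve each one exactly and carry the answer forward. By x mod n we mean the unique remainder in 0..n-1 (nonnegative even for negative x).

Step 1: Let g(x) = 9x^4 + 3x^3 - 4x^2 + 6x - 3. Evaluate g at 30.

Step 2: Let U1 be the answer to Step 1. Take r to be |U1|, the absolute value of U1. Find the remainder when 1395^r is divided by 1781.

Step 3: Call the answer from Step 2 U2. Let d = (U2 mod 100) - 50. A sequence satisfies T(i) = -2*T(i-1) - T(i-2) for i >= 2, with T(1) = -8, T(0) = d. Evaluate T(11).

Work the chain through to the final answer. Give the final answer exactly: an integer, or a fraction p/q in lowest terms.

222

Step 1: 9*(30)^4 + 3*(30)^3 - 4*(30)^2 + 6*(30)^1 - 3 = (7290000) + (81000) + (-3600) + (180) + (-3) = 7367577; answer 7367577
Step 2: U1 = 7367577; r = 7367577; squarings mod 1781: 1395^1=1395, 1395^2=1173, 1395^4=997, 1395^8=211, 1395^16=1777, 1395^32=16, 1395^64=256, 1395^128=1420, 1395^256=308, 1395^512=471, 1395^1024=997, 1395^2048=211, 1395^4096=1777, 1395^8192=16, 1395^16384=256, 1395^32768=1420, 1395^65536=308, 1395^131072=471, 1395^262144=997, 1395^524288=211, 1395^1048576=1777, 1395^2097152=16, 1395^4194304=256; 1395^7367577 = 1395^1 * 1395^8 * 1395^16 * 1395^128 * 1395^256 * 1395^512 * 1395^2048 * 1395^8192 * 1395^16384 * 1395^1048576 * 1395^2097152 * 1395^4194304 = 181 (mod 1781); answer 181
Step 3: U2 = 181; d = 31; T(2) = -2*(-8) - 1*(31) = -15; iterating: T(2)=-15, T(3)=38, T(4)=-61, T(5)=84, T(6)=-107, T(7)=130, T(8)=-153, T(9)=176, T(10)=-199, T(11)=222; answer 222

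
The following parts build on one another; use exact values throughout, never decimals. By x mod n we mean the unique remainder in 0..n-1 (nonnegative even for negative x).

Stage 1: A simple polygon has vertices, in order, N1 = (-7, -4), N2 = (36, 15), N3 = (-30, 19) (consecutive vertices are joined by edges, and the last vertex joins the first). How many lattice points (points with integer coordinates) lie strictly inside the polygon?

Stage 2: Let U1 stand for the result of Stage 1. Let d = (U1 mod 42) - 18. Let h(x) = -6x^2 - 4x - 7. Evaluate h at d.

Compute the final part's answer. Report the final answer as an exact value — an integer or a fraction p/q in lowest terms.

Stage 1: cross terms: (-7*15 - 36*-4)=39, (36*19 - -30*15)=1134, (-30*-4 - -7*19)=253; twice the area = |1426| = 1426; area = 713; boundary points = 1 + 2 + 23 = 26; strictly interior points = area - boundary/2 + 1 = 701; answer 701
Stage 2: U1 = 701; d = 11; -6*(11)^2 - 4*(11)^1 - 7 = (-726) + (-44) + (-7) = -777; answer -777

-777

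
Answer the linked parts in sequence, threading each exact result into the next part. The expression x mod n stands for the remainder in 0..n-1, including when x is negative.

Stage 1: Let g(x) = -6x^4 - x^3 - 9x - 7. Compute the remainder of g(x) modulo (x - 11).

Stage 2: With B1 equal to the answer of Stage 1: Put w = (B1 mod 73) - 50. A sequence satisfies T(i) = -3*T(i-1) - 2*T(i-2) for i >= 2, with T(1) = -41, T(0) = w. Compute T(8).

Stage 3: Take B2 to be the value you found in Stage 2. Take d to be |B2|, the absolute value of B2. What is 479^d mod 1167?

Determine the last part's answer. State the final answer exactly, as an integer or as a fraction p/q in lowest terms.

764

Stage 1: remainder = value at the root: -6*(11)^4 - 1*(11)^3 - 9*(11)^1 - 7 = (-87846) + (-1331) + (-99) + (-7) = -89283; answer -89283
Stage 2: B1 = -89283; w = 19; T(2) = -3*(-41) - 2*(19) = 85; iterating: T(2)=85, T(3)=-173, T(4)=349, T(5)=-701, T(6)=1405, T(7)=-2813, T(8)=5629; answer 5629
Stage 3: B2 = 5629; d = 5629; squarings mod 1167: 479^1=479, 479^2=709, 479^4=871, 479^8=91, 479^16=112, 479^32=874, 479^64=658, 479^128=7, 479^256=49, 479^512=67, 479^1024=988, 479^2048=532, 479^4096=610; 479^5629 = 479^1 * 479^4 * 479^8 * 479^16 * 479^32 * 479^64 * 479^128 * 479^256 * 479^1024 * 479^4096 = 764 (mod 1167); answer 764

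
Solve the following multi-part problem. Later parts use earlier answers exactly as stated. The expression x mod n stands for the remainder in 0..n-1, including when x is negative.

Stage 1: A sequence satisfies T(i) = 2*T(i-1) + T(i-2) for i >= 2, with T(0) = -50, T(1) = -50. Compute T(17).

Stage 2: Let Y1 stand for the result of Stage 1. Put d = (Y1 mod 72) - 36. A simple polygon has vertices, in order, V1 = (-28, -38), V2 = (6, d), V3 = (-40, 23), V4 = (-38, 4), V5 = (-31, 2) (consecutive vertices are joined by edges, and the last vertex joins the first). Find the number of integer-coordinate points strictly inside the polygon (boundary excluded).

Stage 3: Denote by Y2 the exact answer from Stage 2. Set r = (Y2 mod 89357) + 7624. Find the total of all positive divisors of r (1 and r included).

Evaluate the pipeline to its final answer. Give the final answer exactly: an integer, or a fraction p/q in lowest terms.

Stage 1: T(2) = 2*(-50) + 1*(-50) = -150; iterating: T(2)=-150, T(3)=-350, T(4)=-850, T(5)=-2050, T(6)=-4950, T(7)=-11950, T(8)=-28850, T(9)=-69650, T(10)=-168150, T(11)=-405950, T(12)=-980050, T(13)=-2366050, T(14)=-5712150, T(15)=-13790350, T(16)=-33292850, T(17)=-80376050; answer -80376050
Stage 2: Y1 = -80376050; d = 34; cross terms: (-28*34 - 6*-38)=-724, (6*23 - -40*34)=1498, (-40*4 - -38*23)=714, (-38*2 - -31*4)=48, (-31*-38 - -28*2)=1234; twice the area = |2770| = 2770; area = 1385; boundary points = 2 + 1 + 1 + 1 + 1 = 6; strictly interior points = area - boundary/2 + 1 = 1383; answer 1383
Stage 3: Y2 = 1383; r = 9007; 9007 is prime, so its only divisors are 1 and 9007; sigma = 1 + 9007 = 9008; answer 9008

9008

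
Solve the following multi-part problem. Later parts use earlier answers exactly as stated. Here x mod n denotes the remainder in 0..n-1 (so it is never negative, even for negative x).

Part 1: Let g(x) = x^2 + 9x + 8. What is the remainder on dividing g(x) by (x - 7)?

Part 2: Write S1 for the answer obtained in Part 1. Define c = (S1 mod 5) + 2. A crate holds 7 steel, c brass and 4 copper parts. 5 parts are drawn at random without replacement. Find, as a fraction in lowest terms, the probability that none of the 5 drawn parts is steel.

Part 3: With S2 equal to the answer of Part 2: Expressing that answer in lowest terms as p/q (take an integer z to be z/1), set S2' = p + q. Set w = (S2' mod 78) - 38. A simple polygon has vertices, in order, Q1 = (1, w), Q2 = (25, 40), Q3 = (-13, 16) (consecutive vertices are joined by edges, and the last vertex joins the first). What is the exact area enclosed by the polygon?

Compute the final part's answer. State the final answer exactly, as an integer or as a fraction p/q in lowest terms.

Part 1: remainder = value at the root: 1*(7)^2 + 9*(7)^1 + 8 = (49) + (63) + (8) = 120; answer 120
Part 2: S1 = 120; c = 2; total draws C(13,5) = 1287; favorable C(6,5) = 6; P = 2/429; answer 2/429
Part 3: S2 = 2/429; threaded value p + q = 431; w = 3; cross terms: (1*40 - 25*3)=-35, (25*16 - -13*40)=920, (-13*3 - 1*16)=-55; twice the area = |830| = 830; area = 415; answer 415

415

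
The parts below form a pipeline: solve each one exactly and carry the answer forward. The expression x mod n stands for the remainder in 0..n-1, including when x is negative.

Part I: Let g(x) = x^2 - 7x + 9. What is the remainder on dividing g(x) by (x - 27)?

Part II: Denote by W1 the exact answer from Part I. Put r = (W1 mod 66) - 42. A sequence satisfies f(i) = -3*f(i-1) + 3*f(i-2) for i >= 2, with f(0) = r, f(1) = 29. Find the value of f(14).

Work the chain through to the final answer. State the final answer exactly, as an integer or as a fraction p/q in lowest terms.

Part I: remainder = value at the root: 1*(27)^2 - 7*(27)^1 + 9 = (729) + (-189) + (9) = 549; answer 549
Part II: W1 = 549; r = -21; f(2) = -3*(29) + 3*(-21) = -150; iterating: f(2)=-150, f(3)=537, f(4)=-2061, f(5)=7794, f(6)=-29565, f(7)=112077, f(8)=-424926, f(9)=1611009, f(10)=-6107805, f(11)=23156442, f(12)=-87792741, f(13)=332847549, f(14)=-1261920870; answer -1261920870

-1261920870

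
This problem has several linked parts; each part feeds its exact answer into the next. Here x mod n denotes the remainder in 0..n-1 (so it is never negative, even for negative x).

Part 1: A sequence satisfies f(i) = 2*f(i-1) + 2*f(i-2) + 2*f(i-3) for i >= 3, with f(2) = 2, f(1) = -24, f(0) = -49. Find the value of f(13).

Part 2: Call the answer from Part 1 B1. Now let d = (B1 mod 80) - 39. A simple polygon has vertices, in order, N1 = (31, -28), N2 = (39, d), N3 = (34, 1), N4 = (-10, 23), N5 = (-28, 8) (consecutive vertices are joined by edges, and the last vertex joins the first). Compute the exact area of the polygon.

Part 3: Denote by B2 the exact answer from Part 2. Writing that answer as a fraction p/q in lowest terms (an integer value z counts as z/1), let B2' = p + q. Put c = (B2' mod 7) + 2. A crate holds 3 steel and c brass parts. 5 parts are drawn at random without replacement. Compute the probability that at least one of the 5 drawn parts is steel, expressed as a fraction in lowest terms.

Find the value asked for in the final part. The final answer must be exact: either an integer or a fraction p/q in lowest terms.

20/21

Part 1: f(3) = 2*(2) + 2*(-24) + 2*(-49) = -142; iterating: f(3)=-142, f(4)=-328, f(5)=-936, f(6)=-2812, f(7)=-8152, f(8)=-23800, f(9)=-69528, f(10)=-202960, f(11)=-592576, f(12)=-1730128, f(13)=-5051328; answer -5051328
Part 2: B1 = -5051328; d = -7; cross terms: (31*-7 - 39*-28)=875, (39*1 - 34*-7)=277, (34*23 - -10*1)=792, (-10*8 - -28*23)=564, (-28*-28 - 31*8)=536; twice the area = |3044| = 3044; area = 1522; answer 1522
Part 3: B2 = 1522; threaded value p + q = 1523; c = 6; total draws C(9,5) = 126; complement C(6,5) = 6; favorable 126 - 6 = 120; P = 20/21; answer 20/21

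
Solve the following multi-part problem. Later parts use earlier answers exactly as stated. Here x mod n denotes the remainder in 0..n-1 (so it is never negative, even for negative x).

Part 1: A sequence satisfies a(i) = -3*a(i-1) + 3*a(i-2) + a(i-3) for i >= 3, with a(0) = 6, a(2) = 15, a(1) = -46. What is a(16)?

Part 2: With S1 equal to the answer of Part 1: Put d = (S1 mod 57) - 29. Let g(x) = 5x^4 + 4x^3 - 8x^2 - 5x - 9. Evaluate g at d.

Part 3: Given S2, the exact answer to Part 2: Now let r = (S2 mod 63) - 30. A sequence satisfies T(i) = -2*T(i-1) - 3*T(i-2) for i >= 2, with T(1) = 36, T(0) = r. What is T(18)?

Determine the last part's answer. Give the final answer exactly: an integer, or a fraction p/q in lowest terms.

536031

Part 1: a(3) = -3*(15) + 3*(-46) + 1*(6) = -177; iterating: a(3)=-177, a(4)=530, a(5)=-2106, a(6)=7731, a(7)=-28981, a(8)=108030, a(9)=-403302, a(10)=1505015, a(11)=-5616921, a(12)=20962506, a(13)=-78233266, a(14)=291970395, a(15)=-1089648477, a(16)=4066623350; answer 4066623350
Part 2: S1 = 4066623350; d = -12; 5*(-12)^4 + 4*(-12)^3 - 8*(-12)^2 - 5*(-12)^1 - 9 = (103680) + (-6912) + (-1152) + (60) + (-9) = 95667; answer 95667
Part 3: S2 = 95667; r = 3; T(2) = -2*(36) - 3*(3) = -81; iterating: T(2)=-81, T(3)=54, T(4)=135, T(5)=-432, T(6)=459, T(7)=378, T(8)=-2133, T(9)=3132, T(10)=135, T(11)=-9666, T(12)=18927, T(13)=-8856, T(14)=-39069, T(15)=104706, T(16)=-92205, T(17)=-129708, T(18)=536031; answer 536031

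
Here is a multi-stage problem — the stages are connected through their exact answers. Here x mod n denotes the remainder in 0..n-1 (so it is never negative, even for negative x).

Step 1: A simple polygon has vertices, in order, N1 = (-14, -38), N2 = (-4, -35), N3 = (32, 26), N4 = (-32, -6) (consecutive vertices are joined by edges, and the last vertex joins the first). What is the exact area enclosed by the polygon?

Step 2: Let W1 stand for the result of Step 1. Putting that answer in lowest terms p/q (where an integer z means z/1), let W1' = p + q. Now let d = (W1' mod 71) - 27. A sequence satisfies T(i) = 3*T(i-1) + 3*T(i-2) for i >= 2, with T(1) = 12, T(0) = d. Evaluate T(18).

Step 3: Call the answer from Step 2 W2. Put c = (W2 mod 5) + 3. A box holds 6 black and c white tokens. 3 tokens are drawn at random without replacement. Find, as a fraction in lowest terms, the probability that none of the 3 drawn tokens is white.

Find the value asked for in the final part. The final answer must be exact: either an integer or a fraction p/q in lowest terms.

1/6

Step 1: cross terms: (-14*-35 - -4*-38)=338, (-4*26 - 32*-35)=1016, (32*-6 - -32*26)=640, (-32*-38 - -14*-6)=1132; twice the area = |3126| = 3126; area = 1563; answer 1563
Step 2: W1 = 1563; threaded value p + q = 1564; d = -25; T(2) = 3*(12) + 3*(-25) = -39; iterating: T(2)=-39, T(3)=-81, T(4)=-360, T(5)=-1323, T(6)=-5049, T(7)=-19116, T(8)=-72495, T(9)=-274833, T(10)=-1041984, T(11)=-3950451, T(12)=-14977305, T(13)=-56783268, T(14)=-215281719, T(15)=-816194961, T(16)=-3094430040, T(17)=-11731875003, T(18)=-44478915129; answer -44478915129
Step 3: W2 = -44478915129; c = 4; total draws C(10,3) = 120; favorable C(6,3) = 20; P = 1/6; answer 1/6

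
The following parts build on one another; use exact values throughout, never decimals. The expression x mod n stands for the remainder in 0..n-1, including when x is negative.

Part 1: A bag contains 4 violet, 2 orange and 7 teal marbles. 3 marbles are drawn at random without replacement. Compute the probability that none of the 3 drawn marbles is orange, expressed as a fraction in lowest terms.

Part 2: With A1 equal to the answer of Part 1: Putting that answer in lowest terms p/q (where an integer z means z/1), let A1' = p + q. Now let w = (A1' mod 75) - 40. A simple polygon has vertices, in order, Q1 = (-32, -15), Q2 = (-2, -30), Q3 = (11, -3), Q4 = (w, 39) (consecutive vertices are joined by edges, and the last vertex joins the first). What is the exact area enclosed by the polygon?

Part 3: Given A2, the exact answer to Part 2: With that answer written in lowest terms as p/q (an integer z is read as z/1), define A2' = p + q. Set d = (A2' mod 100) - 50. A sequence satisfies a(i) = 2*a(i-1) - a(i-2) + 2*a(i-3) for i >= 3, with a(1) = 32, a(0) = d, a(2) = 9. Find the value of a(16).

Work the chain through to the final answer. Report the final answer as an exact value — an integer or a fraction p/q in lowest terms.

Part 1: total draws C(13,3) = 286; favorable C(11,3) = 165; P = 15/26; answer 15/26
Part 2: A1 = 15/26; threaded value p + q = 41; w = 1; cross terms: (-32*-30 - -2*-15)=930, (-2*-3 - 11*-30)=336, (11*39 - 1*-3)=432, (1*-15 - -32*39)=1233; twice the area = |2931| = 2931; area = 2931/2; answer 2931/2
Part 3: A2 = 2931/2; threaded value p + q = 2933; d = -17; a(3) = 2*(9) - 1*(32) + 2*(-17) = -48; iterating: a(3)=-48, a(4)=-41, a(5)=-16, a(6)=-87, a(7)=-240, a(8)=-425, a(9)=-784, a(10)=-1623, a(11)=-3312, a(12)=-6569, a(13)=-13072, a(14)=-26199, a(15)=-52464, a(16)=-104873; answer -104873

-104873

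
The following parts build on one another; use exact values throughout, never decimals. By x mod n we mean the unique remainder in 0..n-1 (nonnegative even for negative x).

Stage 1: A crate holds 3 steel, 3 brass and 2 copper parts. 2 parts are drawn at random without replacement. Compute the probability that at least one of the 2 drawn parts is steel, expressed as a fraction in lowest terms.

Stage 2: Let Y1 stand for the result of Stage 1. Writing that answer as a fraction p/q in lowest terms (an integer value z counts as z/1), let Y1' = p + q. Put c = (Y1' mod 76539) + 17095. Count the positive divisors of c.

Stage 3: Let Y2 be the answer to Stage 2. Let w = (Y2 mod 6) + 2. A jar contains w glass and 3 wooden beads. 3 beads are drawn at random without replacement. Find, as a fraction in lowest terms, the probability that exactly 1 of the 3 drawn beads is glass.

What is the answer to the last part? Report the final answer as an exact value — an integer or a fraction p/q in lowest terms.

Stage 1: total draws C(8,2) = 28; complement C(5,2) = 10; favorable 28 - 10 = 18; P = 9/14; answer 9/14
Stage 2: Y1 = 9/14; threaded value p + q = 23; c = 17118; 17118 = 2 * 3^3 * 317; number of divisors = (1+1) * (3+1) * (1+1) = 16; answer 16
Stage 3: Y2 = 16; w = 6; total draws C(9,3) = 84; favorable C(6,1)*C(3,2) = 18; P = 3/14; answer 3/14

3/14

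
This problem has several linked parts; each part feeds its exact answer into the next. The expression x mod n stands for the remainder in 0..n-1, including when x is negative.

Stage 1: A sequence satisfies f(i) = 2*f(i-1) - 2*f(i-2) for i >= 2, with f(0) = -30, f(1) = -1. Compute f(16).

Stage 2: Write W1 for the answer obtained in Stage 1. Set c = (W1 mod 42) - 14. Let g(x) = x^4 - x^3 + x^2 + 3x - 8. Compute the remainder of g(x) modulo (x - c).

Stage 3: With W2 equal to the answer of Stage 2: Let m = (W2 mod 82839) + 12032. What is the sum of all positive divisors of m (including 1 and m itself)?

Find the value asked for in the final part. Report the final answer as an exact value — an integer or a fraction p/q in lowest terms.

Stage 1: f(2) = 2*(-1) - 2*(-30) = 58; iterating: f(2)=58, f(3)=118, f(4)=120, f(5)=4, f(6)=-232, f(7)=-472, f(8)=-480, f(9)=-16, f(10)=928, f(11)=1888, f(12)=1920, f(13)=64, f(14)=-3712, f(15)=-7552, f(16)=-7680; answer -7680
Stage 2: W1 = -7680; c = -8; remainder = value at the root: 1*(-8)^4 - 1*(-8)^3 + 1*(-8)^2 + 3*(-8)^1 - 8 = (4096) + (512) + (64) + (-24) + (-8) = 4640; answer 4640
Stage 3: W2 = 4640; m = 16672; 16672 = 2^5 * 521; sigma = (1 + 2 + 4 + 8 + 16 + 32) * (1 + 521) = 63 * 522 = 32886; answer 32886

32886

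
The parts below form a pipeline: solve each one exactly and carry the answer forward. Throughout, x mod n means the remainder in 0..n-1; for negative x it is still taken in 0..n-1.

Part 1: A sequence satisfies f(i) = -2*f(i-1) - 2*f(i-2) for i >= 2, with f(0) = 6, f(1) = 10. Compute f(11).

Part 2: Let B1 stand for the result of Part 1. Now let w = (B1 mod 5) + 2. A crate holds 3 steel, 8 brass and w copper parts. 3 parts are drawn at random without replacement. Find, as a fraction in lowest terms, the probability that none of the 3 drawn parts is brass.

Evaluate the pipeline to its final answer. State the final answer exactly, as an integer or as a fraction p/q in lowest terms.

21/170

Part 1: f(2) = -2*(10) - 2*(6) = -32; iterating: f(2)=-32, f(3)=44, f(4)=-24, f(5)=-40, f(6)=128, f(7)=-176, f(8)=96, f(9)=160, f(10)=-512, f(11)=704; answer 704
Part 2: B1 = 704; w = 6; total draws C(17,3) = 680; favorable C(9,3) = 84; P = 21/170; answer 21/170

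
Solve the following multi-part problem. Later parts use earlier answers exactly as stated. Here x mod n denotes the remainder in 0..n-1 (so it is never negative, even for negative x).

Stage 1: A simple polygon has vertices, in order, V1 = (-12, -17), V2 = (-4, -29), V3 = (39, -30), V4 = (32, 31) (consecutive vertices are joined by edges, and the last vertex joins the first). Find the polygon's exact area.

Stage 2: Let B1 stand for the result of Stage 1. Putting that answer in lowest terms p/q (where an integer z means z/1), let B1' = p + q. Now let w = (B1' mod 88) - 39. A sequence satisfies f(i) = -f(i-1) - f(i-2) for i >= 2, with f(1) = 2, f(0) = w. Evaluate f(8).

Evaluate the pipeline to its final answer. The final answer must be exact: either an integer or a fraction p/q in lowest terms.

Stage 1: cross terms: (-12*-29 - -4*-17)=280, (-4*-30 - 39*-29)=1251, (39*31 - 32*-30)=2169, (32*-17 - -12*31)=-172; twice the area = |3528| = 3528; area = 1764; answer 1764
Stage 2: B1 = 1764; threaded value p + q = 1765; w = -34; f(2) = -1*(2) - 1*(-34) = 32; iterating: f(2)=32, f(3)=-34, f(4)=2, f(5)=32, f(6)=-34, f(7)=2, f(8)=32; answer 32

32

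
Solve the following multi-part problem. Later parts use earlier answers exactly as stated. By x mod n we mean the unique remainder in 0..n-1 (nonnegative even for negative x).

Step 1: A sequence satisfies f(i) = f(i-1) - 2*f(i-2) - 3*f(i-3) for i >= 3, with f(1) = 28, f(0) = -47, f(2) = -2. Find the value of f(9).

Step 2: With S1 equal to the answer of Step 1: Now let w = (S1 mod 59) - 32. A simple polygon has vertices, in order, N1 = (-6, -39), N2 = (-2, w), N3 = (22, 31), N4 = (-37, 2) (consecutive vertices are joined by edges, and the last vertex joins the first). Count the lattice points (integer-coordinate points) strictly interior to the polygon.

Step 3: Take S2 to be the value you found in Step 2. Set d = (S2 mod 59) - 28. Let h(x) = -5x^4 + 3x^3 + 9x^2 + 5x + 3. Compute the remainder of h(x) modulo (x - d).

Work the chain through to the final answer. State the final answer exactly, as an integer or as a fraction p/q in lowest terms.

Step 1: f(3) = 1*(-2) - 2*(28) - 3*(-47) = 83; iterating: f(3)=83, f(4)=3, f(5)=-157, f(6)=-412, f(7)=-107, f(8)=1188, f(9)=2638; answer 2638
Step 2: S1 = 2638; w = 10; cross terms: (-6*10 - -2*-39)=-138, (-2*31 - 22*10)=-282, (22*2 - -37*31)=1191, (-37*-39 - -6*2)=1455; twice the area = |2226| = 2226; area = 1113; boundary points = 1 + 3 + 1 + 1 = 6; strictly interior points = area - boundary/2 + 1 = 1111; answer 1111
Step 3: S2 = 1111; d = 21; remainder = value at the root: -5*(21)^4 + 3*(21)^3 + 9*(21)^2 + 5*(21)^1 + 3 = (-972405) + (27783) + (3969) + (105) + (3) = -940545; answer -940545

-940545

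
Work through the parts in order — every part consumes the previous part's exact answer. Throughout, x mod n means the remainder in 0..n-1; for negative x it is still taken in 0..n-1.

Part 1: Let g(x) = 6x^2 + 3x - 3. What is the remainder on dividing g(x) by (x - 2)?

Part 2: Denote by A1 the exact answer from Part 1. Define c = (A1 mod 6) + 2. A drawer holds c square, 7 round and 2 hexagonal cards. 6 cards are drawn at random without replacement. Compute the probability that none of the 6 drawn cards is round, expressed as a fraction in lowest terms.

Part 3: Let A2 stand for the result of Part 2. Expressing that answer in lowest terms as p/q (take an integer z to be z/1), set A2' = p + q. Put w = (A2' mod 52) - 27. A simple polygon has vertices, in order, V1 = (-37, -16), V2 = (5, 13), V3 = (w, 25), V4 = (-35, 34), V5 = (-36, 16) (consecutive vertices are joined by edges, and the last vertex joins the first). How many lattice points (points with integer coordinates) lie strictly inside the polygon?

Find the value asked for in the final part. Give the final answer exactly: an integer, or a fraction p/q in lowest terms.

1075

Part 1: remainder = value at the root: 6*(2)^2 + 3*(2)^1 - 3 = (24) + (6) + (-3) = 27; answer 27
Part 2: A1 = 27; c = 5; total draws C(14,6) = 3003; favorable C(7,6) = 7; P = 1/429; answer 1/429
Part 3: A2 = 1/429; threaded value p + q = 430; w = -13; cross terms: (-37*13 - 5*-16)=-401, (5*25 - -13*13)=294, (-13*34 - -35*25)=433, (-35*16 - -36*34)=664, (-36*-16 - -37*16)=1168; twice the area = |2158| = 2158; area = 1079; boundary points = 1 + 6 + 1 + 1 + 1 = 10; strictly interior points = area - boundary/2 + 1 = 1075; answer 1075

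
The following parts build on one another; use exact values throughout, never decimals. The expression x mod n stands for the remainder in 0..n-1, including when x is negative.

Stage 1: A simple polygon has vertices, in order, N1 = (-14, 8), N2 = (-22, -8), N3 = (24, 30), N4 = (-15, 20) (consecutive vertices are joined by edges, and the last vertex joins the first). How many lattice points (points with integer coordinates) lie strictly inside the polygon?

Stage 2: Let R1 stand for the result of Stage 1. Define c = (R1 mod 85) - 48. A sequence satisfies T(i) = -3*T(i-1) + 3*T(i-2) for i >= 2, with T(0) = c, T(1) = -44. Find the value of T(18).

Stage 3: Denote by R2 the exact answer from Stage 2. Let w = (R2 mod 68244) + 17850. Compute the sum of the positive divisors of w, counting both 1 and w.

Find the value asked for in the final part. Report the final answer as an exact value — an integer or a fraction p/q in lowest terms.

54000

Stage 1: cross terms: (-14*-8 - -22*8)=288, (-22*30 - 24*-8)=-468, (24*20 - -15*30)=930, (-15*8 - -14*20)=160; twice the area = |910| = 910; area = 455; boundary points = 8 + 2 + 1 + 1 = 12; strictly interior points = area - boundary/2 + 1 = 450; answer 450
Stage 2: R1 = 450; c = -23; T(2) = -3*(-44) + 3*(-23) = 63; iterating: T(2)=63, T(3)=-321, T(4)=1152, T(5)=-4419, T(6)=16713, T(7)=-63396, T(8)=240327, T(9)=-911169, T(10)=3454488, T(11)=-13096971, T(12)=49654377, T(13)=-188254044, T(14)=713725263, T(15)=-2705937921, T(16)=10258989552, T(17)=-38894782419, T(18)=147461315913; answer 147461315913
Stage 3: R2 = 147461315913; w = 39783; 39783 = 3 * 89 * 149; sigma = (1 + 3) * (1 + 89) * (1 + 149) = 4 * 90 * 150 = 54000; answer 54000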